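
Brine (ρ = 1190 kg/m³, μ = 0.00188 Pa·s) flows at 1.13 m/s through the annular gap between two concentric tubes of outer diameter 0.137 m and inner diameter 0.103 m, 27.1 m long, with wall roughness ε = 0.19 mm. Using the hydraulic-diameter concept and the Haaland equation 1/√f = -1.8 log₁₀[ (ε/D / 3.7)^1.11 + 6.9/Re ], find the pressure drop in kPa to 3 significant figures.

Hydraulic diameter D_h = 4A/P = D_o - D_i = 0.137 - 0.103 = 0.034 m.
Re = ρVD_h/μ = 1190·1.13·0.034/0.00188 = 2.432e+04.
ε/D_h = 0.00019/0.034 = 0.00559; Haaland gives 1/√f = -1.8 log₁₀[0.000739+0.000284] = 5.382, so f = 0.03452.
ΔP = f(L/D_h)(ρV²/2) = 0.03452·27.1/0.034·759.8 = 2.09e+04 Pa.
ΔP = 20.9 kPa.

ΔP ≈ 20.9 kPa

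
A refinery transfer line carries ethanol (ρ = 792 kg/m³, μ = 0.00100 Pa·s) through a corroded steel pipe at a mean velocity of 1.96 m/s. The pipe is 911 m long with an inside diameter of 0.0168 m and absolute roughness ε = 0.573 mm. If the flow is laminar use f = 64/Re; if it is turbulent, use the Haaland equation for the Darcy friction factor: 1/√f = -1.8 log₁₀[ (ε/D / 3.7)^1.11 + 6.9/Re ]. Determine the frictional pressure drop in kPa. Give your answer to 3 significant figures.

ΔP ≈ 5080 kPa

Reynolds number Re = ρVD/μ = 792 · 1.96 · 0.0168 / 0.001 = 2.608e+04.
Re > 4000 → turbulent. Relative roughness ε/D = 0.000573/0.0168 = 0.0341. Haaland: 1/√f = -1.8 log₁₀[(0.0341/3.7)^1.11 + 6.9/2.608e+04] = -1.8 log₁₀[0.0055 + 0.000265] = 4.03, so f = 0.06157.
Darcy-Weisbach: ΔP = f(L/D)(ρV²/2) = 0.06157·(911/0.0168)·(792·1.96²/2) = 0.06157·5.423e+04·1521 = 5.079e+06 Pa.
ΔP = 5.079e+06 Pa = 5080 kPa.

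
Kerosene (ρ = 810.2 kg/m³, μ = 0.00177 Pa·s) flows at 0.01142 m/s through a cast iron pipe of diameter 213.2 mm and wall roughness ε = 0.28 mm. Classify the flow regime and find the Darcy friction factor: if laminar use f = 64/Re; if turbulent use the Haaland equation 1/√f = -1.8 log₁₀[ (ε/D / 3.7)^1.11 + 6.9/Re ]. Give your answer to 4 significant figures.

f ≈ 0.05743

Re = ρVD/μ = 810.2·0.01142·0.2132/0.00177 = 1114.
Re < 2300 → laminar, so f = 64/Re = 0.05743 (roughness is irrelevant in laminar flow).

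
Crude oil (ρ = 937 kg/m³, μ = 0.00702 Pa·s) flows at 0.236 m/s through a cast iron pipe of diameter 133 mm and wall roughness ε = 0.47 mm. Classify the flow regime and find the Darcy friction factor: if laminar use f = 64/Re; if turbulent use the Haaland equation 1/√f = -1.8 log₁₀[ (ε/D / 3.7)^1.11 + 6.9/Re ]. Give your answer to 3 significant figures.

f ≈ 0.0430

Re = ρVD/μ = 937·0.236·0.133/0.00702 = 4190.
Re > 4000 → turbulent. ε/D = 0.00047/0.133 = 0.00353; Haaland: 1/√f = -1.8 log₁₀[0.000444 + 0.00165] = 4.823, so f = 0.04299.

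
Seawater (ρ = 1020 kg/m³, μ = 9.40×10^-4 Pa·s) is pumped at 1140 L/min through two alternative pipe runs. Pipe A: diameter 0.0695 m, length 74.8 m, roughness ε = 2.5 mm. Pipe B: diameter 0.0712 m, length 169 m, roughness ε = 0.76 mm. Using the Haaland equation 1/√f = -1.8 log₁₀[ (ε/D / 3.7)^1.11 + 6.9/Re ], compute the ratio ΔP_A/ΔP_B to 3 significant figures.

ΔP_A/ΔP_B ≈ 0.794

Pipe A: V = Q/A = 0.019/0.003794 = 5.008 m/s; Re = 3.777e+05; ε/D = 0.036; Haaland → f = 0.06194; ΔP_A = f(L/D)(ρV²/2) = 8.528e+05 Pa.
Pipe B: V = Q/A = 0.019/0.003982 = 4.772 m/s; Re = 3.687e+05; ε/D = 0.0107; Haaland → f = 0.03898; ΔP_B = f(L/D)(ρV²/2) = 1.075e+06 Pa.
ΔP_A/ΔP_B = 8.528e+05/1.075e+06 = 0.794.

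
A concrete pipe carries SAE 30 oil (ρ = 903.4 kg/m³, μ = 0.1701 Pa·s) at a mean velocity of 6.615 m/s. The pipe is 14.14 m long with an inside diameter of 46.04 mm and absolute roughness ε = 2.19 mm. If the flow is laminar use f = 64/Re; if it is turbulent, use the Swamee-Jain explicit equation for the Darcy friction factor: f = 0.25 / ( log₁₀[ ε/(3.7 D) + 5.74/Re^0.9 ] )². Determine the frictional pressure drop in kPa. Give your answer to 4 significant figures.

Reynolds number Re = ρVD/μ = 903.4 · 6.615 · 0.04604 / 0.17 = 1617.
Re < 2300 → laminar flow, so f = 64/Re = 64/1617 = 0.03957 (the turbulent correlation is not needed).
Darcy-Weisbach: ΔP = f(L/D)(ρV²/2) = 0.03957·(14.14/0.04604)·(903.4·6.615²/2) = 0.03957·307.1·1.977e+04 = 2.402e+05 Pa.
ΔP = 2.402e+05 Pa = 240.2 kPa.

ΔP ≈ 240.2 kPa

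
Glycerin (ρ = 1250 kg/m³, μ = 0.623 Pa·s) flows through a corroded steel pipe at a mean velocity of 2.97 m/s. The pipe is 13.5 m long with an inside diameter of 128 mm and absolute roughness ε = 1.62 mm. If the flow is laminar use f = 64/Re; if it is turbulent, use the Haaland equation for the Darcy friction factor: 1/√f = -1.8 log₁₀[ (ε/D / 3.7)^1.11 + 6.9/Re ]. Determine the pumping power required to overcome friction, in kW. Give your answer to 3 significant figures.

Reynolds number Re = ρVD/μ = 1250 · 2.97 · 0.128 / 0.623 = 762.8.
Re < 2300 → laminar flow, so f = 64/Re = 64/762.8 = 0.08391 (the turbulent correlation is not needed).
Darcy-Weisbach: ΔP = f(L/D)(ρV²/2) = 0.08391·(13.5/0.128)·(1250·2.97²/2) = 0.08391·105.5·5513 = 4.879e+04 Pa.
Q = V·A = 2.97·0.01287 = 0.03822 m³/s.
Pumping power P = QΔP = 0.03822·4.879e+04 = 1865 W = 1.86 kW.

P ≈ 1.86 kW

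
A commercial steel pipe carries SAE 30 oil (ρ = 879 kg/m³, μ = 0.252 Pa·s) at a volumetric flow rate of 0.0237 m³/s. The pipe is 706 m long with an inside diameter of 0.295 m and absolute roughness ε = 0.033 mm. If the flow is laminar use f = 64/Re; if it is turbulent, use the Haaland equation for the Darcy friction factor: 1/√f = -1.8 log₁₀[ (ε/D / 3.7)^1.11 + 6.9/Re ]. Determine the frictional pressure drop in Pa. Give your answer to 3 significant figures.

ΔP ≈ 22700 Pa

Cross-sectional area A = πD²/4 = π(0.295)²/4 = 0.06835 m²; mean velocity V = Q/A = 0.0237/0.06835 = 0.3467 m/s.
Reynolds number Re = ρVD/μ = 879 · 0.3467 · 0.295 / 0.252 = 356.8.
Re < 2300 → laminar flow, so f = 64/Re = 64/356.8 = 0.1794 (the turbulent correlation is not needed).
Darcy-Weisbach: ΔP = f(L/D)(ρV²/2) = 0.1794·(706/0.295)·(879·0.3467²/2) = 0.1794·2393·52.84 = 2.268e+04 Pa.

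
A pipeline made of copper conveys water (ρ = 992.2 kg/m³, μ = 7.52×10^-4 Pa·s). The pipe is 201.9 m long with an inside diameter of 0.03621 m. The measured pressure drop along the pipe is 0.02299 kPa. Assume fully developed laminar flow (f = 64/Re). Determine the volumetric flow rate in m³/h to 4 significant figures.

Q ≈ 0.02300 m³/h

For laminar flow, f = 64/Re with Re = ρVD/μ, so Darcy-Weisbach reduces to ΔP = 32μLV/D². Solving for V: V = ΔP·D²/(32μL) = 22.99·(0.03621)²/(32·0.000752·201.9) = 0.006204 m/s.
Check: Re = ρVD/μ = 992.2·0.006204·0.03621/0.000752 = 296.4 < 2300, so the laminar assumption holds.
Q = V·A = 0.006204·(π/4·0.03621²) = 6.389e-06 m³/s = 0.02300 m³/h.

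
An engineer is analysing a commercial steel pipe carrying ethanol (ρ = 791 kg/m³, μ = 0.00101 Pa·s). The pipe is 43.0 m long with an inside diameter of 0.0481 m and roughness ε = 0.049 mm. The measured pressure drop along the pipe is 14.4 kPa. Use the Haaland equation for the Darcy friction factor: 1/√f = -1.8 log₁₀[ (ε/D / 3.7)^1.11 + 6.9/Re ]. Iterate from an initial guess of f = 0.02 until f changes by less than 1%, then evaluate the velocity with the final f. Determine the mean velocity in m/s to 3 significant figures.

V ≈ 1.31 m/s

Rearranging Darcy-Weisbach: V = √(2·ΔP·D/(f·L·ρ)). With ε/D = 4.9e-05/0.0481 = 0.00102, iterate starting from f = 0.02:
  f = 0.02 → V = √(2·1.44e+04·0.0481/(0.02·43·791)) = 1.427 m/s; Re = ρVD/μ = 5.376e+04; f → 0.02356
  f = 0.02356 → V = 1.315 m/s; Re = 4.953e+04; f → 0.02381
  f = 0.02381 → V = 1.308 m/s; Re = 4.927e+04; f → 0.02383
Converged (Δf/f < 1%). With the final f = 0.02383: V = √(2·1.44e+04·0.0481/(0.02383·43·791)) = 1.307 m/s.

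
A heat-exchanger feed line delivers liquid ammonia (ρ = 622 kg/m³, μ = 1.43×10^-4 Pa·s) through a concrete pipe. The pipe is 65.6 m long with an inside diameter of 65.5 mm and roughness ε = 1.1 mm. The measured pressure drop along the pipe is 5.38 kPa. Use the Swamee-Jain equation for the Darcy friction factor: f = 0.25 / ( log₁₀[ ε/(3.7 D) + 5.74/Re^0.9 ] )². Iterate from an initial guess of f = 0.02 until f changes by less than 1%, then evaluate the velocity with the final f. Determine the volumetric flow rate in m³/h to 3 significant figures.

Rearranging Darcy-Weisbach: V = √(2·ΔP·D/(f·L·ρ)). With ε/D = 0.0011/0.0655 = 0.0168, iterate starting from f = 0.02:
  f = 0.02 → V = √(2·5380·0.0655/(0.02·65.6·622)) = 0.9293 m/s; Re = ρVD/μ = 2.648e+05; f → 0.04582
  f = 0.04582 → V = 0.614 m/s; Re = 1.749e+05; f → 0.04594
Converged (Δf/f < 1%). With the final f = 0.04594: V = √(2·5380·0.0655/(0.04594·65.6·622)) = 0.6131 m/s.
Q = V·A = 0.6131·(π/4·0.0655²) = 0.002066 m³/s = 7.44 m³/h.

Q ≈ 7.44 m³/h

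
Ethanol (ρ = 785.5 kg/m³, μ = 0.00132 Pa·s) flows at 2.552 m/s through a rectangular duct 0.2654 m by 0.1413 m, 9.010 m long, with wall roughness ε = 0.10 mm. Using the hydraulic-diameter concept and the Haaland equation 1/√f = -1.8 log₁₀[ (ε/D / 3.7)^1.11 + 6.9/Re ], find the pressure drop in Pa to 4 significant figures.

ΔP ≈ 2299 Pa

Hydraulic diameter D_h = 4A/P = 4·(0.2654·0.1413)/(2·(0.2654+0.1413)) = 0.15/0.8134 = 0.1844 m.
Re = ρVD_h/μ = 785.5·2.552·0.1844/0.00132 = 2.801e+05.
ε/D_h = 0.0001/0.1844 = 0.000542; Haaland gives 1/√f = -1.8 log₁₀[5.55e-05+2.46e-05] = 7.373, so f = 0.01839.
ΔP = f(L/D_h)(ρV²/2) = 0.01839·9.01/0.1844·2558 = 2299 Pa.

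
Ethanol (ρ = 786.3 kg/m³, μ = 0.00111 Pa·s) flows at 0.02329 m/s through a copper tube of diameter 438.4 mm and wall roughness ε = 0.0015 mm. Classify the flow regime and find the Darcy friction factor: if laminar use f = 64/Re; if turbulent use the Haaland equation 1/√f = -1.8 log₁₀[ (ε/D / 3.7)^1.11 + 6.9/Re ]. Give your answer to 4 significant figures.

Re = ρVD/μ = 786.3·0.02329·0.4384/0.00111 = 7233.
Re > 4000 → turbulent. ε/D = 1.5e-06/0.4384 = 3.42e-06; Haaland: 1/√f = -1.8 log₁₀[2.01e-07 + 0.000954] = 5.437, so f = 0.03383.

f ≈ 0.03383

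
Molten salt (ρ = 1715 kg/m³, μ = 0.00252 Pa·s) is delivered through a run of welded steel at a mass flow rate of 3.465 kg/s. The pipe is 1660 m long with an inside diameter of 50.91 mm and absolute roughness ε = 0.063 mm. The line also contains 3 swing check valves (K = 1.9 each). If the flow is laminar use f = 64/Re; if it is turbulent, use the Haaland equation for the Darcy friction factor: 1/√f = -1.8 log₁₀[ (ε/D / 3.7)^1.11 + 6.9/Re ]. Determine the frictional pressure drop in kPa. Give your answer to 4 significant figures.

ΔP ≈ 711.1 kPa

A = πD²/4 = π(0.05091)²/4 = 0.002036 m²; mean velocity V = ṁ/(ρA) = 3.465/(1715 · 0.002036) = 0.9925 m/s.
Reynolds number Re = ρVD/μ = 1715 · 0.9925 · 0.05091 / 0.00252 = 3.439e+04.
Re > 4000 → turbulent. Relative roughness ε/D = 6.3e-05/0.05091 = 0.00124. Haaland: 1/√f = -1.8 log₁₀[(0.00124/3.7)^1.11 + 6.9/3.439e+04] = -1.8 log₁₀[0.000139 + 0.000201] = 6.245, so f = 0.02564.
Total minor-loss coefficient ΣK = 3·1.9 = 5.7.
ΔP = [f·L/D + ΣK]·(ρV²/2) = [0.02564·1660/0.05091 + 5.7]·(1715·0.9925²/2) = [836.1 + 5.7]·844.7 = 7.111e+05 Pa.
ΔP = 7.111e+05 Pa = 711.1 kPa.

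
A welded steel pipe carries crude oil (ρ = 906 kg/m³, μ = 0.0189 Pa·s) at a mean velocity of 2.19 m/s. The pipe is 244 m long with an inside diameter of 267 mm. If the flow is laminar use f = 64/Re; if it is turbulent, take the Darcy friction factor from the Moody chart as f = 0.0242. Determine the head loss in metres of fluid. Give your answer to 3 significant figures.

h_f ≈ 5.41 m

Reynolds number Re = ρVD/μ = 906 · 2.19 · 0.267 / 0.0189 = 2.803e+04.
Re > 4000 → turbulent; use the Moody-chart value f = 0.0242.
Darcy-Weisbach: ΔP = f(L/D)(ρV²/2) = 0.0242·(244/0.267)·(906·2.19²/2) = 0.0242·913.9·2173 = 4.805e+04 Pa.
Head loss h_f = ΔP/(ρg) = 4.805e+04/(906·9.81) = 5.41 m.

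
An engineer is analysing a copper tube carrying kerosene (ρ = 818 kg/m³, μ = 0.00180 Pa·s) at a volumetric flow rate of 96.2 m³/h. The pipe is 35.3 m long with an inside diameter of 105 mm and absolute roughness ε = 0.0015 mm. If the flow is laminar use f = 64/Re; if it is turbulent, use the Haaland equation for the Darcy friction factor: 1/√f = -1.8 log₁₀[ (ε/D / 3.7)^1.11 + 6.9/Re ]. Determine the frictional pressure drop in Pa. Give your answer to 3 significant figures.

ΔP ≈ 21700 Pa

Q = 96.2 m³/h = 96.2/3600 = 0.02672 m³/s.
Cross-sectional area A = πD²/4 = π(0.105)²/4 = 0.008659 m²; mean velocity V = Q/A = 0.02672/0.008659 = 3.086 m/s.
Reynolds number Re = ρVD/μ = 818 · 3.086 · 0.105 / 0.0018 = 1.473e+05.
Re > 4000 → turbulent. Relative roughness ε/D = 1.5e-06/0.105 = 1.43e-05. Haaland: 1/√f = -1.8 log₁₀[(1.43e-05/3.7)^1.11 + 6.9/1.473e+05] = -1.8 log₁₀[9.8e-07 + 4.69e-05] = 7.776, so f = 0.01654.
Darcy-Weisbach: ΔP = f(L/D)(ρV²/2) = 0.01654·(35.3/0.105)·(818·3.086²/2) = 0.01654·336.2·3895 = 2.165e+04 Pa.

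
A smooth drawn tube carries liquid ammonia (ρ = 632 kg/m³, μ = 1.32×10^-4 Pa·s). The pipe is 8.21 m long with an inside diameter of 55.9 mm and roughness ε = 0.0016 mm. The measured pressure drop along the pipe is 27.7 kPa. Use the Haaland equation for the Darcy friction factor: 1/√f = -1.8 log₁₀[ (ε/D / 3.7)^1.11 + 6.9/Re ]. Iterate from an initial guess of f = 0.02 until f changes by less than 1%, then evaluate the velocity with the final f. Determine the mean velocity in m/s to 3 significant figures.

Rearranging Darcy-Weisbach: V = √(2·ΔP·D/(f·L·ρ)). With ε/D = 1.6e-06/0.0559 = 2.86e-05, iterate starting from f = 0.02:
  f = 0.02 → V = √(2·2.77e+04·0.0559/(0.02·8.21·632)) = 5.463 m/s; Re = ρVD/μ = 1.462e+06; f → 0.01157
  f = 0.01157 → V = 7.182 m/s; Re = 1.922e+06; f → 0.01123
  f = 0.01123 → V = 7.292 m/s; Re = 1.952e+06; f → 0.01121
Converged (Δf/f < 1%). With the final f = 0.01121: V = √(2·2.77e+04·0.0559/(0.01121·8.21·632)) = 7.297 m/s.

V ≈ 7.30 m/s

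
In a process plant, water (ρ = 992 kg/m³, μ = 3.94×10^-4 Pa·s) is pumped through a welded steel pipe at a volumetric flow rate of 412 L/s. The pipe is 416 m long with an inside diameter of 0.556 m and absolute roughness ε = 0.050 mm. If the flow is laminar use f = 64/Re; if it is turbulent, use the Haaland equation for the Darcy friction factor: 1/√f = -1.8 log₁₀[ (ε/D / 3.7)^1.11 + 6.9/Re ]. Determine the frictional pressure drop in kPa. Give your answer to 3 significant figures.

Q = 412 L/s = 412/1000 = 0.412 m³/s.
Cross-sectional area A = πD²/4 = π(0.556)²/4 = 0.2428 m²; mean velocity V = Q/A = 0.412/0.2428 = 1.697 m/s.
Reynolds number Re = ρVD/μ = 992 · 1.697 · 0.556 / 0.000394 = 2.375e+06.
Re > 4000 → turbulent. Relative roughness ε/D = 5e-05/0.556 = 8.99e-05. Haaland: 1/√f = -1.8 log₁₀[(8.99e-05/3.7)^1.11 + 6.9/2.375e+06] = -1.8 log₁₀[7.55e-06 + 2.9e-06] = 8.965, so f = 0.01244.
Darcy-Weisbach: ΔP = f(L/D)(ρV²/2) = 0.01244·(416/0.556)·(992·1.697²/2) = 0.01244·748.2·1428 = 1.33e+04 Pa.
ΔP = 1.33e+04 Pa = 13.3 kPa.

ΔP ≈ 13.3 kPa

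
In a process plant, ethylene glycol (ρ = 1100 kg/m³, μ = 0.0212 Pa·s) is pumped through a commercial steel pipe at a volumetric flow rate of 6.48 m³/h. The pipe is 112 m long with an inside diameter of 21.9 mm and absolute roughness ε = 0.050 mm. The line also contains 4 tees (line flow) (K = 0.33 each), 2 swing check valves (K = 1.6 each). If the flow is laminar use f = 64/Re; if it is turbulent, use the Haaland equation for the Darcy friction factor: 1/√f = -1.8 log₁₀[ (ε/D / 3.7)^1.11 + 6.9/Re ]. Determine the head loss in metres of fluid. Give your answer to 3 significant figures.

h_f ≈ 238 m

Q = 6.48 m³/h = 6.48/3600 = 0.0018 m³/s.
Cross-sectional area A = πD²/4 = π(0.0219)²/4 = 0.0003767 m²; mean velocity V = Q/A = 0.0018/0.0003767 = 4.779 m/s.
Reynolds number Re = ρVD/μ = 1100 · 4.779 · 0.0219 / 0.0212 = 5430.
Re > 4000 → turbulent. Relative roughness ε/D = 5e-05/0.0219 = 0.00228. Haaland: 1/√f = -1.8 log₁₀[(0.00228/3.7)^1.11 + 6.9/5430] = -1.8 log₁₀[0.000274 + 0.00127] = 5.06, so f = 0.03905.
Total minor-loss coefficient ΣK = 4·0.33 + 2·1.6 = 4.52.
ΔP = [f·L/D + ΣK]·(ρV²/2) = [0.03905·112/0.0219 + 4.52]·(1100·4.779²/2) = [199.7 + 4.52]·1.256e+04 = 2.565e+06 Pa.
Head loss h_f = ΔP/(ρg) = 2.565e+06/(1100·9.81) = 238 m.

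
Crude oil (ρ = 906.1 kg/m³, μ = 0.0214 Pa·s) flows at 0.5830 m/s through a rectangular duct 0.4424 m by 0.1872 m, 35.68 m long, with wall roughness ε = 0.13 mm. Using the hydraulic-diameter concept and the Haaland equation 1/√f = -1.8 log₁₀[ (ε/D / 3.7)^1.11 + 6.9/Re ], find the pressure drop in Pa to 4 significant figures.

Hydraulic diameter D_h = 4A/P = 4·(0.4424·0.1872)/(2·(0.4424+0.1872)) = 0.3313/1.259 = 0.2631 m.
Re = ρVD_h/μ = 906.1·0.583·0.2631/0.0214 = 6494.
ε/D_h = 0.00013/0.2631 = 0.000494; Haaland gives 1/√f = -1.8 log₁₀[5.01e-05+0.00106] = 5.317, so f = 0.03538.
ΔP = f(L/D_h)(ρV²/2) = 0.03538·35.68/0.2631·154 = 738.8 Pa.

ΔP ≈ 738.8 Pa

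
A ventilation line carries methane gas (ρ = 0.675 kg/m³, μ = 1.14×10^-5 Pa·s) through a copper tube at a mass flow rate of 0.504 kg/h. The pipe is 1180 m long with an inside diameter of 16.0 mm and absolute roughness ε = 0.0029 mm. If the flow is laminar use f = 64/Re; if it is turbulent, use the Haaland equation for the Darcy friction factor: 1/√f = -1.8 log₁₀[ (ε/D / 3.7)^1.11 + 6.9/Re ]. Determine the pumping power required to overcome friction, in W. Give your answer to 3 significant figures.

ṁ = 0.504 kg/h = 0.504/3600 = 0.00014 kg/s.
A = πD²/4 = π(0.016)²/4 = 0.0002011 m²; mean velocity V = ṁ/(ρA) = 0.00014/(0.675 · 0.0002011) = 1.032 m/s.
Reynolds number Re = ρVD/μ = 0.675 · 1.032 · 0.016 / 1.14e-05 = 977.3.
Re < 2300 → laminar flow, so f = 64/Re = 64/977.3 = 0.06549 (the turbulent correlation is not needed).
Darcy-Weisbach: ΔP = f(L/D)(ρV²/2) = 0.06549·(1180/0.016)·(0.675·1.032²/2) = 0.06549·7.375e+04·0.3591 = 1735 Pa.
Q = ṁ/ρ = 0.00014/0.675 = 0.0002074 m³/s.
Pumping power P = QΔP = 0.0002074·1735 = 0.3598 W = 0.360 W.

P ≈ 0.360 W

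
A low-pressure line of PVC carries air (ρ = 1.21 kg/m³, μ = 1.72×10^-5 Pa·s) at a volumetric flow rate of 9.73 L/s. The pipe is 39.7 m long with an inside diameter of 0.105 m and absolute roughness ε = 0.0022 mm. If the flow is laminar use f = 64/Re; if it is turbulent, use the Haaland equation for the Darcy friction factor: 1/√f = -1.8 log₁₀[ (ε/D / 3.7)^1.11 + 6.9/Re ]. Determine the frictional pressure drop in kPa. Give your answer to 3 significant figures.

ΔP ≈ 0.00940 kPa

Q = 9.73 L/s = 9.73/1000 = 0.00973 m³/s.
Cross-sectional area A = πD²/4 = π(0.105)²/4 = 0.008659 m²; mean velocity V = Q/A = 0.00973/0.008659 = 1.124 m/s.
Reynolds number Re = ρVD/μ = 1.21 · 1.124 · 0.105 / 1.72e-05 = 8300.
Re > 4000 → turbulent. Relative roughness ε/D = 2.2e-06/0.105 = 2.1e-05. Haaland: 1/√f = -1.8 log₁₀[(2.1e-05/3.7)^1.11 + 6.9/8300] = -1.8 log₁₀[1.5e-06 + 0.000831] = 5.543, so f = 0.03255.
Darcy-Weisbach: ΔP = f(L/D)(ρV²/2) = 0.03255·(39.7/0.105)·(1.21·1.124²/2) = 0.03255·378.1·0.7639 = 9.401 Pa.
ΔP = 9.401 Pa = 0.00940 kPa.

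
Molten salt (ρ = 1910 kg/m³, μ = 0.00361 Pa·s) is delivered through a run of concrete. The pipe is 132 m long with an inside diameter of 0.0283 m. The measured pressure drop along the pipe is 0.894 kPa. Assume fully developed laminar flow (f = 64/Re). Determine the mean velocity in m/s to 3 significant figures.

V ≈ 0.0470 m/s

For laminar flow, f = 64/Re with Re = ρVD/μ, so Darcy-Weisbach reduces to ΔP = 32μLV/D². Solving for V: V = ΔP·D²/(32μL) = 894·(0.0283)²/(32·0.00361·132) = 0.04695 m/s.
Check: Re = ρVD/μ = 1910·0.04695·0.0283/0.00361 = 703.1 < 2300, so the laminar assumption holds.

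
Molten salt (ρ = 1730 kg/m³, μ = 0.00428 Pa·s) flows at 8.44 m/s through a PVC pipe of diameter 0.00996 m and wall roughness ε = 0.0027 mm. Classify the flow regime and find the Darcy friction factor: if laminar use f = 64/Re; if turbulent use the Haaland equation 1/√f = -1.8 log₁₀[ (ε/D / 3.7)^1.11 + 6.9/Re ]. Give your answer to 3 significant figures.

f ≈ 0.0233

Re = ρVD/μ = 1730·8.44·0.00996/0.00428 = 3.398e+04.
Re > 4000 → turbulent. ε/D = 2.7e-06/0.00996 = 0.000271; Haaland: 1/√f = -1.8 log₁₀[2.57e-05 + 0.000203] = 6.553, so f = 0.02329.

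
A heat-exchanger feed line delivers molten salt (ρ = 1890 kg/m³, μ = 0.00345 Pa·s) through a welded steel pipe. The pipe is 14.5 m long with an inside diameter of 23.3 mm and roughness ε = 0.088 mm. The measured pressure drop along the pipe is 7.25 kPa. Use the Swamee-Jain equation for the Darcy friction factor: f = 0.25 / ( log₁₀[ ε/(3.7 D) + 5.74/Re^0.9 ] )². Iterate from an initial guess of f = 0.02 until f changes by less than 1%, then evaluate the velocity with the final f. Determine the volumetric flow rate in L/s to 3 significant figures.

Q ≈ 0.239 L/s

Rearranging Darcy-Weisbach: V = √(2·ΔP·D/(f·L·ρ)). With ε/D = 8.8e-05/0.0233 = 0.00378, iterate starting from f = 0.02:
  f = 0.02 → V = √(2·7250·0.0233/(0.02·14.5·1890)) = 0.7851 m/s; Re = ρVD/μ = 1.002e+04; f → 0.03672
  f = 0.03672 → V = 0.5794 m/s; Re = 7395; f → 0.03888
  f = 0.03888 → V = 0.5631 m/s; Re = 7188; f → 0.0391
Converged (Δf/f < 1%). With the final f = 0.0391: V = √(2·7250·0.0233/(0.0391·14.5·1890)) = 0.5615 m/s.
Q = V·A = 0.5615·(π/4·0.0233²) = 0.0002394 m³/s = 0.239 L/s.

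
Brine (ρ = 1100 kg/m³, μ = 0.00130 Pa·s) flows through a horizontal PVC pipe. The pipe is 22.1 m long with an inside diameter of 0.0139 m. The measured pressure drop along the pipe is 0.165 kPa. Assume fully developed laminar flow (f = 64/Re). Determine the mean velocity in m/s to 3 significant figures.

For laminar flow, f = 64/Re with Re = ρVD/μ, so Darcy-Weisbach reduces to ΔP = 32μLV/D². Solving for V: V = ΔP·D²/(32μL) = 165·(0.0139)²/(32·0.0013·22.1) = 0.03468 m/s.
Check: Re = ρVD/μ = 1100·0.03468·0.0139/0.0013 = 407.8 < 2300, so the laminar assumption holds.

V ≈ 0.0347 m/s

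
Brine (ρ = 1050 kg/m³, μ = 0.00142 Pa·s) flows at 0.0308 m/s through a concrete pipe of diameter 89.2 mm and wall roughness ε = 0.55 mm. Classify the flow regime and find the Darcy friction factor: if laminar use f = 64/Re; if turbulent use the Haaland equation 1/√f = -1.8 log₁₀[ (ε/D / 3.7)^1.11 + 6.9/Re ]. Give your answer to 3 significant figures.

f ≈ 0.0315

Re = ρVD/μ = 1050·0.0308·0.0892/0.00142 = 2031.
Re < 2300 → laminar, so f = 64/Re = 0.0315 (roughness is irrelevant in laminar flow).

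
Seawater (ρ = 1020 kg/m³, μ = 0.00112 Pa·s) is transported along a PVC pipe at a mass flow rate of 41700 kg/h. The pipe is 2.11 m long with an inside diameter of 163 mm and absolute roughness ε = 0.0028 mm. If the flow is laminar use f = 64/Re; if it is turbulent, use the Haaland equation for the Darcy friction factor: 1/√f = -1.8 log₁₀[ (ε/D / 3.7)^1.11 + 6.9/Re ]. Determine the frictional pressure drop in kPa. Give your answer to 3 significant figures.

ṁ = 41700 kg/h = 41700/3600 = 11.58 kg/s.
A = πD²/4 = π(0.163)²/4 = 0.02087 m²; mean velocity V = ṁ/(ρA) = 11.58/(1020 · 0.02087) = 0.5442 m/s.
Reynolds number Re = ρVD/μ = 1020 · 0.5442 · 0.163 / 0.00112 = 8.079e+04.
Re > 4000 → turbulent. Relative roughness ε/D = 2.8e-06/0.163 = 1.72e-05. Haaland: 1/√f = -1.8 log₁₀[(1.72e-05/3.7)^1.11 + 6.9/8.079e+04] = -1.8 log₁₀[1.2e-06 + 8.54e-05] = 7.312, so f = 0.0187.
Darcy-Weisbach: ΔP = f(L/D)(ρV²/2) = 0.0187·(2.11/0.163)·(1020·0.5442²/2) = 0.0187·12.94·151 = 36.57 Pa.
ΔP = 36.57 Pa = 0.0366 kPa.

ΔP ≈ 0.0366 kPa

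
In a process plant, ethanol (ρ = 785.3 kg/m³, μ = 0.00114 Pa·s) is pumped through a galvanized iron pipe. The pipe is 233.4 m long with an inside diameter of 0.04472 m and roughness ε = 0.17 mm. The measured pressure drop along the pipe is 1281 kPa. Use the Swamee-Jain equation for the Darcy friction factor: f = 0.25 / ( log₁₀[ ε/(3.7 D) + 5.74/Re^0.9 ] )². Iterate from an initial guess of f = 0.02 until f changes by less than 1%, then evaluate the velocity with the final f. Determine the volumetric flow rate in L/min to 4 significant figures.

Q ≈ 437.5 L/min

Rearranging Darcy-Weisbach: V = √(2·ΔP·D/(f·L·ρ)). With ε/D = 0.00017/0.04472 = 0.0038, iterate starting from f = 0.02:
  f = 0.02 → V = √(2·1.281e+06·0.04472/(0.02·233.4·785.3)) = 5.591 m/s; Re = ρVD/μ = 1.722e+05; f → 0.02885
  f = 0.02885 → V = 4.655 m/s; Re = 1.434e+05; f → 0.029
Converged (Δf/f < 1%). With the final f = 0.029: V = √(2·1.281e+06·0.04472/(0.029·233.4·785.3)) = 4.643 m/s.
Q = V·A = 4.643·(π/4·0.04472²) = 0.007292 m³/s = 437.5 L/min.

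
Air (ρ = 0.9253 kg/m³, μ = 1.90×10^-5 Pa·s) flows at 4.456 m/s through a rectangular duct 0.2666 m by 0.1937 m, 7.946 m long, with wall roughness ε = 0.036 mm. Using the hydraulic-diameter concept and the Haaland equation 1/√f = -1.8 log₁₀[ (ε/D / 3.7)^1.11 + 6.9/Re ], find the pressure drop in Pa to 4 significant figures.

ΔP ≈ 6.929 Pa

Hydraulic diameter D_h = 4A/P = 4·(0.2666·0.1937)/(2·(0.2666+0.1937)) = 0.2066/0.9206 = 0.2244 m.
Re = ρVD_h/μ = 0.9253·4.456·0.2244/1.9e-05 = 4.869e+04.
ε/D_h = 3.6e-05/0.2244 = 0.00016; Haaland gives 1/√f = -1.8 log₁₀[1.44e-05+0.000142] = 6.852, so f = 0.0213.
ΔP = f(L/D_h)(ρV²/2) = 0.0213·7.946/0.2244·9.186 = 6.929 Pa.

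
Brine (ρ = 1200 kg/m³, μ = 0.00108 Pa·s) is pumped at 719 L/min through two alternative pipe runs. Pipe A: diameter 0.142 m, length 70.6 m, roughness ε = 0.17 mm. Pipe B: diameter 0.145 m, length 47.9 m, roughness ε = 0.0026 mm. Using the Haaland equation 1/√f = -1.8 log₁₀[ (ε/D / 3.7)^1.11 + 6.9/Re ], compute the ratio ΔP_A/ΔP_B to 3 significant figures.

Pipe A: V = Q/A = 0.01198/0.01584 = 0.7567 m/s; Re = 1.194e+05; ε/D = 0.0012; Haaland → f = 0.02233; ΔP_A = f(L/D)(ρV²/2) = 3814 Pa.
Pipe B: V = Q/A = 0.01198/0.01651 = 0.7257 m/s; Re = 1.169e+05; ε/D = 1.79e-05; Haaland → f = 0.01733; ΔP_B = f(L/D)(ρV²/2) = 1809 Pa.
ΔP_A/ΔP_B = 3814/1809 = 2.11.

ΔP_A/ΔP_B ≈ 2.11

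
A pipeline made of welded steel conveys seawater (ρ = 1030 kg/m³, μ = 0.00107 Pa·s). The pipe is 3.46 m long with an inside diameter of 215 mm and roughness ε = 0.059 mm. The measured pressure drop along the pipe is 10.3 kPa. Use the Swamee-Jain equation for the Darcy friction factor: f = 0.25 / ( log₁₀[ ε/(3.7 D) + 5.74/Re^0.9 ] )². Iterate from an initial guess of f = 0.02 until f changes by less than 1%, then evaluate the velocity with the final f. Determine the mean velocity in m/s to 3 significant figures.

Rearranging Darcy-Weisbach: V = √(2·ΔP·D/(f·L·ρ)). With ε/D = 5.9e-05/0.215 = 0.000274, iterate starting from f = 0.02:
  f = 0.02 → V = √(2·1.03e+04·0.215/(0.02·3.46·1030)) = 7.883 m/s; Re = ρVD/μ = 1.631e+06; f → 0.01523
  f = 0.01523 → V = 9.033 m/s; Re = 1.869e+06; f → 0.01517
Converged (Δf/f < 1%). With the final f = 0.01517: V = √(2·1.03e+04·0.215/(0.01517·3.46·1030)) = 9.051 m/s.

V ≈ 9.05 m/s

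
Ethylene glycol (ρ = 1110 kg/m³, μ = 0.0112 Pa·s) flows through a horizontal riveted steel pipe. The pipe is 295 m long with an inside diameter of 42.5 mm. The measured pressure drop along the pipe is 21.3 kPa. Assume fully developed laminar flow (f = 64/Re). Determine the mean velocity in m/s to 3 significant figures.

For laminar flow, f = 64/Re with Re = ρVD/μ, so Darcy-Weisbach reduces to ΔP = 32μLV/D². Solving for V: V = ΔP·D²/(32μL) = 2.13e+04·(0.0425)²/(32·0.0112·295) = 0.3639 m/s.
Check: Re = ρVD/μ = 1110·0.3639·0.0425/0.0112 = 1533 < 2300, so the laminar assumption holds.

V ≈ 0.364 m/s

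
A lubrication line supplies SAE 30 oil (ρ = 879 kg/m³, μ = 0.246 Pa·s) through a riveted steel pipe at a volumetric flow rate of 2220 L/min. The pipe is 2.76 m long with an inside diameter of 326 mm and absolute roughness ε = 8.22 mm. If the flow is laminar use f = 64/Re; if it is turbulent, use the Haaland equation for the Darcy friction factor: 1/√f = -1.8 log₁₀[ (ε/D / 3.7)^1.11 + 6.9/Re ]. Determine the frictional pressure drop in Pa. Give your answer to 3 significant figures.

ΔP ≈ 90.6 Pa

Q = 2220 L/min = 2220/60000 = 0.037 m³/s.
Cross-sectional area A = πD²/4 = π(0.326)²/4 = 0.08347 m²; mean velocity V = Q/A = 0.037/0.08347 = 0.4433 m/s.
Reynolds number Re = ρVD/μ = 879 · 0.4433 · 0.326 / 0.246 = 516.4.
Re < 2300 → laminar flow, so f = 64/Re = 64/516.4 = 0.1239 (the turbulent correlation is not needed).
Darcy-Weisbach: ΔP = f(L/D)(ρV²/2) = 0.1239·(2.76/0.326)·(879·0.4433²/2) = 0.1239·8.466·86.36 = 90.62 Pa.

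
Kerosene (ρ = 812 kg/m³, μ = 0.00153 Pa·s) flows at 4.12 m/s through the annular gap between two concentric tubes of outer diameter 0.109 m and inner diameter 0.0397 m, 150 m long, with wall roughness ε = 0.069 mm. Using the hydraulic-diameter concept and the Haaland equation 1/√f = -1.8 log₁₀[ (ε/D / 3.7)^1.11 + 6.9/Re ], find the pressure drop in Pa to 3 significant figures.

ΔP ≈ 317000 Pa

Hydraulic diameter D_h = 4A/P = D_o - D_i = 0.109 - 0.0397 = 0.0693 m.
Re = ρVD_h/μ = 812·4.12·0.0693/0.00153 = 1.515e+05.
ε/D_h = 6.9e-05/0.0693 = 0.000996; Haaland gives 1/√f = -1.8 log₁₀[0.000109+4.55e-05] = 6.86, so f = 0.02125.
ΔP = f(L/D_h)(ρV²/2) = 0.02125·150/0.0693·6892 = 3.17e+05 Pa.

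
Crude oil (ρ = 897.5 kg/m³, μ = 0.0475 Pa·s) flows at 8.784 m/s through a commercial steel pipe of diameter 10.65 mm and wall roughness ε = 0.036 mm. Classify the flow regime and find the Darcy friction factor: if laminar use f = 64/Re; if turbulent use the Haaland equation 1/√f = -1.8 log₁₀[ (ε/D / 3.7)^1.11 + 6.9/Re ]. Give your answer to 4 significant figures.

Re = ρVD/μ = 897.5·8.784·0.01065/0.0475 = 1768.
Re < 2300 → laminar, so f = 64/Re = 0.03621 (roughness is irrelevant in laminar flow).

f ≈ 0.03621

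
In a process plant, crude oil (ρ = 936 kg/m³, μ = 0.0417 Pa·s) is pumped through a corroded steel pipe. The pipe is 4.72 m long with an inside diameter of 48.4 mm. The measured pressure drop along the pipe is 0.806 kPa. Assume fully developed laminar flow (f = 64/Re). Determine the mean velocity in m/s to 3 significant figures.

For laminar flow, f = 64/Re with Re = ρVD/μ, so Darcy-Weisbach reduces to ΔP = 32μLV/D². Solving for V: V = ΔP·D²/(32μL) = 806·(0.0484)²/(32·0.0417·4.72) = 0.2998 m/s.
Check: Re = ρVD/μ = 936·0.2998·0.0484/0.0417 = 325.7 < 2300, so the laminar assumption holds.

V ≈ 0.300 m/s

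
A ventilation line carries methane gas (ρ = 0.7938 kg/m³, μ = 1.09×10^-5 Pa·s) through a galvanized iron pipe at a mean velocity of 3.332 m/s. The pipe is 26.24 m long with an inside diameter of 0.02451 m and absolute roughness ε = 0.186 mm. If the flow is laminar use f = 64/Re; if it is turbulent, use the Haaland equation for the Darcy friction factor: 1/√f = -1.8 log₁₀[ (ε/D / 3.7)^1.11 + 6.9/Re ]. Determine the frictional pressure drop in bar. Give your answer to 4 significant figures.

ΔP ≈ 0.002061 bar

Reynolds number Re = ρVD/μ = 0.7938 · 3.332 · 0.02451 / 1.09e-05 = 5947.
Re > 4000 → turbulent. Relative roughness ε/D = 0.000186/0.02451 = 0.00759. Haaland: 1/√f = -1.8 log₁₀[(0.00759/3.7)^1.11 + 6.9/5947] = -1.8 log₁₀[0.00104 + 0.00116] = 4.784, so f = 0.04369.
Darcy-Weisbach: ΔP = f(L/D)(ρV²/2) = 0.04369·(26.24/0.02451)·(0.7938·3.332²/2) = 0.04369·1071·4.406 = 206.1 Pa.
ΔP = 206.1 Pa = 0.002061 bar.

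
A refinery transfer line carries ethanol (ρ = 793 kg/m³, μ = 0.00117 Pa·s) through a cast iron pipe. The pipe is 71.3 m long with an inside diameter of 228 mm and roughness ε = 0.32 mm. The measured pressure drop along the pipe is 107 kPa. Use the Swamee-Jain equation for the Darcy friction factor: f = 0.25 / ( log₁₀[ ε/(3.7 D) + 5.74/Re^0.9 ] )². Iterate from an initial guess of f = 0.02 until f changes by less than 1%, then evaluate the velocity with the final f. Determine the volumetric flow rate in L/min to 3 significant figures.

Q ≈ 15500 L/min

Rearranging Darcy-Weisbach: V = √(2·ΔP·D/(f·L·ρ)). With ε/D = 0.00032/0.228 = 0.0014, iterate starting from f = 0.02:
  f = 0.02 → V = √(2·1.07e+05·0.228/(0.02·71.3·793)) = 6.569 m/s; Re = ρVD/μ = 1.015e+06; f → 0.02168
  f = 0.02168 → V = 6.309 m/s; Re = 9.75e+05; f → 0.02169
Converged (Δf/f < 1%). With the final f = 0.02169: V = √(2·1.07e+05·0.228/(0.02169·71.3·793)) = 6.308 m/s.
Q = V·A = 6.308·(π/4·0.228²) = 0.2575 m³/s = 15500 L/min.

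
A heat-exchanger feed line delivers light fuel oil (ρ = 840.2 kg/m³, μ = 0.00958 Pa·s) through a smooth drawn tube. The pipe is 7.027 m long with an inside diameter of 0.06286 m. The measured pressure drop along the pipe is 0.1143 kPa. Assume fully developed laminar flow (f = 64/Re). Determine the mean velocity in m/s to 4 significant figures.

For laminar flow, f = 64/Re with Re = ρVD/μ, so Darcy-Weisbach reduces to ΔP = 32μLV/D². Solving for V: V = ΔP·D²/(32μL) = 114.3·(0.06286)²/(32·0.00958·7.027) = 0.2097 m/s.
Check: Re = ρVD/μ = 840.2·0.2097·0.06286/0.00958 = 1156 < 2300, so the laminar assumption holds.

V ≈ 0.2097 m/s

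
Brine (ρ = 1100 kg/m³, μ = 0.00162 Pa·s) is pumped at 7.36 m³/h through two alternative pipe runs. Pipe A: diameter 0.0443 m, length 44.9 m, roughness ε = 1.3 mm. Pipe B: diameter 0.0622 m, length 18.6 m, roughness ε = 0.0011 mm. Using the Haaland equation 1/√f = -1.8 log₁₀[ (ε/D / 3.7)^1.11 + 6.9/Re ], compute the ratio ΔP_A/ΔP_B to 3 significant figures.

ΔP_A/ΔP_B ≈ 32.1

Pipe A: V = Q/A = 0.002044/0.001541 = 1.326 m/s; Re = 3.99e+04; ε/D = 0.0293; Haaland → f = 0.05755; ΔP_A = f(L/D)(ρV²/2) = 5.644e+04 Pa.
Pipe B: V = Q/A = 0.002044/0.003039 = 0.6728 m/s; Re = 2.842e+04; ε/D = 1.77e-05; Haaland → f = 0.02365; ΔP_B = f(L/D)(ρV²/2) = 1761 Pa.
ΔP_A/ΔP_B = 5.644e+04/1761 = 32.1.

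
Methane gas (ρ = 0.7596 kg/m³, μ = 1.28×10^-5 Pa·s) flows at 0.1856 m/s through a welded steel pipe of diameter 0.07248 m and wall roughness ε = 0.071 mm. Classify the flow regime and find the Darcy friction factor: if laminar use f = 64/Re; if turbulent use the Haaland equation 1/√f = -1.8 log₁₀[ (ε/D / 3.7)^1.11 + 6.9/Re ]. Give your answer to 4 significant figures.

f ≈ 0.08017

Re = ρVD/μ = 0.7596·0.1856·0.07248/1.28e-05 = 798.3.
Re < 2300 → laminar, so f = 64/Re = 0.08017 (roughness is irrelevant in laminar flow).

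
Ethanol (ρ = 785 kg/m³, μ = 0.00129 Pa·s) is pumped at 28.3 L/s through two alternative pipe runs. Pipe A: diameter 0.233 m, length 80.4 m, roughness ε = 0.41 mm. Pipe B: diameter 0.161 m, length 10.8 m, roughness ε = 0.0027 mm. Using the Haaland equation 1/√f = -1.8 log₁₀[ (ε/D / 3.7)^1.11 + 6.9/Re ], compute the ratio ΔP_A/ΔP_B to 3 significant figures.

ΔP_A/ΔP_B ≈ 1.70

Pipe A: V = Q/A = 0.0283/0.04264 = 0.6637 m/s; Re = 9.411e+04; ε/D = 0.00176; Haaland → f = 0.02442; ΔP_A = f(L/D)(ρV²/2) = 1457 Pa.
Pipe B: V = Q/A = 0.0283/0.02036 = 1.39 m/s; Re = 1.362e+05; ε/D = 1.68e-05; Haaland → f = 0.01681; ΔP_B = f(L/D)(ρV²/2) = 855.1 Pa.
ΔP_A/ΔP_B = 1457/855.1 = 1.70.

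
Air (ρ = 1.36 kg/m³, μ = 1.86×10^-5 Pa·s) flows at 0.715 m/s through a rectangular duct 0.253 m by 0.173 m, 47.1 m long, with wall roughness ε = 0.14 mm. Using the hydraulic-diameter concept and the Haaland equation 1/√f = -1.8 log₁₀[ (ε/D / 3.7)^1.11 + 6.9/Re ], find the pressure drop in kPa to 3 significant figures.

ΔP ≈ 0.00248 kPa

Hydraulic diameter D_h = 4A/P = 4·(0.253·0.173)/(2·(0.253+0.173)) = 0.1751/0.852 = 0.2055 m.
Re = ρVD_h/μ = 1.36·0.715·0.2055/1.86e-05 = 1.074e+04.
ε/D_h = 0.00014/0.2055 = 0.000681; Haaland gives 1/√f = -1.8 log₁₀[7.15e-05+0.000642] = 5.664, so f = 0.03118.
ΔP = f(L/D_h)(ρV²/2) = 0.03118·47.1/0.2055·0.3476 = 2.484 Pa.
ΔP = 0.00248 kPa.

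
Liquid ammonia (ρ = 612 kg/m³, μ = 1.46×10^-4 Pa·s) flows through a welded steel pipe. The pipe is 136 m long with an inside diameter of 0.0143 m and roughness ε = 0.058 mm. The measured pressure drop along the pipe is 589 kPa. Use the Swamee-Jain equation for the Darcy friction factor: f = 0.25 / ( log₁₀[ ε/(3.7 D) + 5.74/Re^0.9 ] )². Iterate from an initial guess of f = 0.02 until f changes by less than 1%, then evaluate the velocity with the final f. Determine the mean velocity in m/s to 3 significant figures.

V ≈ 2.62 m/s

Rearranging Darcy-Weisbach: V = √(2·ΔP·D/(f·L·ρ)). With ε/D = 5.8e-05/0.0143 = 0.00406, iterate starting from f = 0.02:
  f = 0.02 → V = √(2·5.89e+05·0.0143/(0.02·136·612)) = 3.181 m/s; Re = ρVD/μ = 1.907e+05; f → 0.02929
  f = 0.02929 → V = 2.629 m/s; Re = 1.576e+05; f → 0.02943
Converged (Δf/f < 1%). With the final f = 0.02943: V = √(2·5.89e+05·0.0143/(0.02943·136·612)) = 2.623 m/s.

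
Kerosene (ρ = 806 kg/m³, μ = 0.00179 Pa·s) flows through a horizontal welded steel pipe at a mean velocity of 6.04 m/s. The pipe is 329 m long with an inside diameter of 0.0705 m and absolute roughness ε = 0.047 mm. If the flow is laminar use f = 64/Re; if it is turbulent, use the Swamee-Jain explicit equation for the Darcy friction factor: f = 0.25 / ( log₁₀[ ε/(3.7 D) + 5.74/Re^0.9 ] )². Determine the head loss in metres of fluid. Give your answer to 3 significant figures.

Reynolds number Re = ρVD/μ = 806 · 6.04 · 0.0705 / 0.00179 = 1.917e+05.
Re > 4000 → turbulent. Relative roughness ε/D = 4.7e-05/0.0705 = 0.000667. Swamee-Jain: f = 0.25/(log₁₀[0.000667/3.7 + 5.74/1.917e+05^0.9])² = 0.25/(log₁₀[0.00018 + 0.000101])² = 0.25/(-3.551)² = 0.01983.
Darcy-Weisbach: ΔP = f(L/D)(ρV²/2) = 0.01983·(329/0.0705)·(806·6.04²/2) = 0.01983·4667·1.47e+04 = 1.36e+06 Pa.
Head loss h_f = ΔP/(ρg) = 1.36e+06/(806·9.81) = 172 m.

h_f ≈ 172 m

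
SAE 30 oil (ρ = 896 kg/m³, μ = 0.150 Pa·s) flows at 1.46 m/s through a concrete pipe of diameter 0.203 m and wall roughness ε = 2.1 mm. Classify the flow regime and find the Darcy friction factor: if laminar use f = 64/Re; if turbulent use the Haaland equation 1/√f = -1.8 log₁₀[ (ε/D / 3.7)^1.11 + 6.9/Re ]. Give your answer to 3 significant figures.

f ≈ 0.0362

Re = ρVD/μ = 896·1.46·0.203/0.15 = 1770.
Re < 2300 → laminar, so f = 64/Re = 0.03615 (roughness is irrelevant in laminar flow).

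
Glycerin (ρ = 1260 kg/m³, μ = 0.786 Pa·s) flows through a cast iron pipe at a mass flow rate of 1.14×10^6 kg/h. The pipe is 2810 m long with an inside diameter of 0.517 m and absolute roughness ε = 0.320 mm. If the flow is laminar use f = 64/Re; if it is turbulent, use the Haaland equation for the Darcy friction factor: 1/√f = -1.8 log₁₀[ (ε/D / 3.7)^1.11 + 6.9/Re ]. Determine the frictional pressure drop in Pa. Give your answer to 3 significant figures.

ΔP ≈ 317000 Pa

ṁ = 1.14×10^6 kg/h = 1.14×10^6/3600 = 316.7 kg/s.
A = πD²/4 = π(0.517)²/4 = 0.2099 m²; mean velocity V = ṁ/(ρA) = 316.7/(1260 · 0.2099) = 1.197 m/s.
Reynolds number Re = ρVD/μ = 1260 · 1.197 · 0.517 / 0.786 = 992.2.
Re < 2300 → laminar flow, so f = 64/Re = 64/992.2 = 0.0645 (the turbulent correlation is not needed).
Darcy-Weisbach: ΔP = f(L/D)(ρV²/2) = 0.0645·(2810/0.517)·(1260·1.197²/2) = 0.0645·5435·902.9 = 3.166e+05 Pa.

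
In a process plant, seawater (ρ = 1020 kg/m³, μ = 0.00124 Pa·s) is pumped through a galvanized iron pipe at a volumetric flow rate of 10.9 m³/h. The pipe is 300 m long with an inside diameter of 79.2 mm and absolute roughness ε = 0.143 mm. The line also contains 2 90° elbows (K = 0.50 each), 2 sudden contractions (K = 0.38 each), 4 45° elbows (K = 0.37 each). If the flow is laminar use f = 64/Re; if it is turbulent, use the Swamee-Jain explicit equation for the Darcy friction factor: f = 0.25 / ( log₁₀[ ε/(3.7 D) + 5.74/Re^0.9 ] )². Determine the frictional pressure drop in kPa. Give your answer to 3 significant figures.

Q = 10.9 m³/h = 10.9/3600 = 0.003028 m³/s.
Cross-sectional area A = πD²/4 = π(0.0792)²/4 = 0.004927 m²; mean velocity V = Q/A = 0.003028/0.004927 = 0.6146 m/s.
Reynolds number Re = ρVD/μ = 1020 · 0.6146 · 0.0792 / 0.00124 = 4.004e+04.
Re > 4000 → turbulent. Relative roughness ε/D = 0.000143/0.0792 = 0.00181. Swamee-Jain: f = 0.25/(log₁₀[0.00181/3.7 + 5.74/4.004e+04^0.9])² = 0.25/(log₁₀[0.000488 + 0.000414])² = 0.25/(-3.045)² = 0.02696.
Total minor-loss coefficient ΣK = 2·0.5 + 2·0.38 + 4·0.37 = 3.24.
ΔP = [f·L/D + ΣK]·(ρV²/2) = [0.02696·300/0.0792 + 3.24]·(1020·0.6146²/2) = [102.1 + 3.24]·192.6 = 2.03e+04 Pa.
ΔP = 2.03e+04 Pa = 20.3 kPa.

ΔP ≈ 20.3 kPa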